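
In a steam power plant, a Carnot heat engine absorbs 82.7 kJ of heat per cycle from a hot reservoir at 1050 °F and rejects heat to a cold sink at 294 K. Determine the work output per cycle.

W ≈ 53.7 kJ

T_H = 1050 °F → (1050 − 32) × 5/9 = 565.56 °C = 838.71 K.
Since the cycle is reversible, η = 1 − T_C/T_H = 1 − 294.00/838.71 = 0.6495.
W = η·Q_H = 0.6495 × 82.7 = 53.7 kJ.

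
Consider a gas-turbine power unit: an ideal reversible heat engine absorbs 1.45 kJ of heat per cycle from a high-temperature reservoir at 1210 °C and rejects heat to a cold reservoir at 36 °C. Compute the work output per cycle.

W ≈ 1.148 kJ

T_H = 1210 °C → 1210 + 273.15 = 1483.15 K.
T_C = 36 °C → 36 + 273.15 = 309.15 K.
η_rev = 1 − T_C/T_H = 1 − 309.15/1483.15 = 0.7916.
W = η·Q_H = 0.7916 × 1.45 = 1.148 kJ.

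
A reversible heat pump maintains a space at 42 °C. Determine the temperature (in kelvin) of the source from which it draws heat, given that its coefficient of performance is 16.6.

T_C ≈ 296 K

T_H = 42 °C → 42 + 273.15 = 315.15 K.
COP_HP = T_H/(T_H − T_C) ⇒ T_C = T_H·(COP_HP − 1)/COP_HP = 315.15 × (16.6 − 1)/16.6 = 296 K.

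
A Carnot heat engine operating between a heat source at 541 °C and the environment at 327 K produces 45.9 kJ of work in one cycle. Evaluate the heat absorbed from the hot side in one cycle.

T_H = 541 °C → 541 + 273.15 = 814.15 K.
The Carnot efficiency is η = 1 − T_C/T_H = 1 − 327.00/814.15 = 0.5984.
Q_H = W/η = 45.9/0.5984 = 76.7 kJ.

Q_H ≈ 76.7 kJ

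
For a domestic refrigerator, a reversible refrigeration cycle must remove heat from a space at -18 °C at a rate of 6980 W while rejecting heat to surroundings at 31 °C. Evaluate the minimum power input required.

Ẇ_in ≈ 1340 W

T_H = 31 °C → 31 + 273.15 = 304.15 K.
T_C = -18 °C → -18 + 273.15 = 255.15 K.
The reversible coefficient of performance is COP_R = T_C/(T_H − T_C) = 255.15/49.00 = 5.2071.
W = Q_C/COP_R = 6980/5.2071 = 1340 W.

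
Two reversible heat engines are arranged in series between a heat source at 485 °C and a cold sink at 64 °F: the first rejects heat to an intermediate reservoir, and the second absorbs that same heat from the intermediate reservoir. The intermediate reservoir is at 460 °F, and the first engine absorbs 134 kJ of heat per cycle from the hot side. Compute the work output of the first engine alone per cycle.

W₁ ≈ 43.7 kJ

T_H = 485 °C → 485 + 273.15 = 758.15 K.
T_C = 64 °F → (64 − 32) × 5/9 = 17.78 °C = 290.93 K.
T_m = 460 °F → (460 − 32) × 5/9 = 237.78 °C = 510.93 K.
First-stage efficiency η₁ = 1 − T_m/T_H = 1 − 510.93/758.15 = 0.3261.
W₁ = η₁·Q_H = 0.3261 × 134 = 43.7 kJ.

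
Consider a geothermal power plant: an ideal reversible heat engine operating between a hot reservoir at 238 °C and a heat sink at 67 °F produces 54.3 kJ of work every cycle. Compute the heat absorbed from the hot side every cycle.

T_H = 238 °C → 238 + 273.15 = 511.15 K.
T_C = 67 °F → (67 − 32) × 5/9 = 19.44 °C = 292.59 K.
Carnot efficiency: η = 1 − T_C/T_H = 1 − 292.59/511.15 = 0.4276.
Q_H = W/η = 54.3/0.4276 = 127 kJ.

Q_H ≈ 127 kJ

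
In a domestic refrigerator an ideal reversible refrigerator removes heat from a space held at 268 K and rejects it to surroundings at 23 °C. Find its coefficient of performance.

T_H = 23 °C → 23 + 273.15 = 296.15 K.
COP_R = T_C/(T_H − T_C) = 268.00/(296.15 − 268.00) = 9.52.

COP_R ≈ 9.52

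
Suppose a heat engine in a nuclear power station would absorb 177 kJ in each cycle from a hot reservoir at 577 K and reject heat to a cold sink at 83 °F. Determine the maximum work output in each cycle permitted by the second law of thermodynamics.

W_max ≈ 84.5 kJ

T_C = 83 °F → (83 − 32) × 5/9 = 28.33 °C = 301.48 K.
No engine can exceed the Carnot limit: η_max = 1 − T_C/T_H = 1 − 301.48/577.00 = 0.4775.
W_max = η_max · Q_H = 0.4775 × 177 = 84.5 kJ.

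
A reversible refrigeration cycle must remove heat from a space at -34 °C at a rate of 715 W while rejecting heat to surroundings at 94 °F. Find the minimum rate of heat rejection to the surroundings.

T_H = 94 °F → (94 − 32) × 5/9 = 34.44 °C = 307.59 K.
T_C = -34 °C → -34 + 273.15 = 239.15 K.
For a reversible cycle Q_H/Q_C = T_H/T_C, so Q_H = Q_C·T_H/T_C = 715 × 307.59/239.15 = 920 W.

Q̇_H ≈ 920 W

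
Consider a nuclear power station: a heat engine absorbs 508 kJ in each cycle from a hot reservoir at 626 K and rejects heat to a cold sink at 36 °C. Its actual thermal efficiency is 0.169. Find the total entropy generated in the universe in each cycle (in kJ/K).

ΔS_univ ≈ 0.554 kJ/K

T_C = 36 °C → 36 + 273.15 = 309.15 K.
W = η·Q_H = 0.169 × 508 = 85.85 kJ, so Q_C = Q_H − W = 422.1 kJ.
Reservoir entropy changes: ΔS_H = −Q_H/T_H = −508/626.00 = -0.8115 kJ/K and ΔS_C = +Q_C/T_C = 422.1/309.15 = 1.366 kJ/K.
ΔS_univ = −Q_H/T_H + Q_C/T_C = 0.554 kJ/K (> 0, since η = 0.169 < η_Carnot = 0.506).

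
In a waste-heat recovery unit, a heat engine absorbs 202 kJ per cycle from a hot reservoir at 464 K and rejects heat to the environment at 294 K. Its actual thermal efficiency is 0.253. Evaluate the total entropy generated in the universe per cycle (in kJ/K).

W = η·Q_H = 0.253 × 202 = 51.11 kJ, so Q_C = Q_H − W = 150.9 kJ.
Entropy balance on the reservoirs: −Q_H/T_H = -0.4353 kJ/K, +Q_C/T_C = 0.5132 kJ/K.
ΔS_univ = −Q_H/T_H + Q_C/T_C = 0.0779 kJ/K (> 0, since η = 0.253 < η_Carnot = 0.366).

ΔS_univ ≈ 0.0779 kJ/K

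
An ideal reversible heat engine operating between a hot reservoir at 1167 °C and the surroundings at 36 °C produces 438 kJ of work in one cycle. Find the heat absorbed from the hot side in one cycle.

T_H = 1167 °C → 1167 + 273.15 = 1440.15 K.
T_C = 36 °C → 36 + 273.15 = 309.15 K.
Since the cycle is reversible, η = 1 − T_C/T_H = 1 − 309.15/1440.15 = 0.7853.
Q_H = W/η = 438/0.7853 = 557.7 kJ.

Q_H ≈ 557.7 kJ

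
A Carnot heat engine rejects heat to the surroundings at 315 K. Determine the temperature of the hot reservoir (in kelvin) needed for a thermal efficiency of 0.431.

From η = 1 − T_C/T_H, solving for T_H gives T_H = T_C/(1 − η) = 315.00/(1 − 0.431) = 554 K.

T_H ≈ 554 K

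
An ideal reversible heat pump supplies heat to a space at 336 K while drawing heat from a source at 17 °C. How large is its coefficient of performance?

COP_HP ≈ 7.328

T_C = 17 °C → 17 + 273.15 = 290.15 K.
For a reversible heat pump, COP_HP = T_H/(T_H − T_C) = 336.00/(336.00 − 290.15) = 7.328.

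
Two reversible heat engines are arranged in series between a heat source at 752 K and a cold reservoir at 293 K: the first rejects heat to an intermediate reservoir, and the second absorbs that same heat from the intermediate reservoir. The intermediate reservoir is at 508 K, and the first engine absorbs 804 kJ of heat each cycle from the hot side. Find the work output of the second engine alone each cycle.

Heat entering the second stage: Q_m = Q_H·(T_m/T_H) = 804 × 508.00/752.00 = 543 kJ.
Second-stage efficiency η₂ = 1 − T_C/T_m = 1 − 293.00/508.00 = 0.4232, so W₂ = η₂·Q_m = 230 kJ.

W₂ ≈ 230 kJ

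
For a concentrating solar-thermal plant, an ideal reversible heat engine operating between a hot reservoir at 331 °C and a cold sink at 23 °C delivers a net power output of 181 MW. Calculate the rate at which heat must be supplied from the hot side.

Q̇_H ≈ 355 MW

T_H = 331 °C → 331 + 273.15 = 604.15 K.
T_C = 23 °C → 23 + 273.15 = 296.15 K.
Since the cycle is reversible, η = 1 − T_C/T_H = 1 − 296.15/604.15 = 0.5098.
Q_H = W/η = 181/0.5098 = 355 MW.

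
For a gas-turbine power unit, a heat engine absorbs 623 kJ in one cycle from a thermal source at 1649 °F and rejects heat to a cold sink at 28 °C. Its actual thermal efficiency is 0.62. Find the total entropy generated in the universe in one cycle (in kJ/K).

T_H = 1649 °F → (1649 − 32) × 5/9 = 898.33 °C = 1171.48 K.
T_C = 28 °C → 28 + 273.15 = 301.15 K.
W = η·Q_H = 0.62 × 623 = 386.3 kJ, so Q_C = Q_H − W = 236.7 kJ.
The hot reservoir loses entropy Q_H/T_H = 623/1171.48 = 0.5318 kJ/K; the cold reservoir gains Q_C/T_C = 236.7/301.15 = 0.7861 kJ/K.
ΔS_univ = −Q_H/T_H + Q_C/T_C = 0.2543 kJ/K (> 0, since η = 0.62 < η_Carnot = 0.743).

ΔS_univ ≈ 0.2543 kJ/K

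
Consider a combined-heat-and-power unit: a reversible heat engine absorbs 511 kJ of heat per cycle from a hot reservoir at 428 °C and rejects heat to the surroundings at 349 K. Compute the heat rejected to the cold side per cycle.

Q_C ≈ 254 kJ

T_H = 428 °C → 428 + 273.15 = 701.15 K.
η_rev = 1 − T_C/T_H = 1 − 349.00/701.15 = 0.5022.
For a reversible cycle Q_C/Q_H = T_C/T_H, so Q_C = 511 × 349.00/701.15 = 254 kJ.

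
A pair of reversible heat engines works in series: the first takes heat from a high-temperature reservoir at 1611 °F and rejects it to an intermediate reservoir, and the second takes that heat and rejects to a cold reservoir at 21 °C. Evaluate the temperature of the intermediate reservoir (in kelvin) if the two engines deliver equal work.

T_H = 1611 °F → (1611 − 32) × 5/9 = 877.22 °C = 1150.37 K.
T_C = 21 °C → 21 + 273.15 = 294.15 K.
For reversible stages Q_m = Q_H·(T_m/T_H). Setting W₁ = Q_H(1 − T_m/T_H) equal to W₂ = Q_m(1 − T_C/T_m) = Q_H·(T_m − T_C)/T_H gives T_H − T_m = T_m − T_C, so T_m = (T_H + T_C)/2 = (1150.37 + 294.15)/2 = 722 K.

T_m ≈ 722 K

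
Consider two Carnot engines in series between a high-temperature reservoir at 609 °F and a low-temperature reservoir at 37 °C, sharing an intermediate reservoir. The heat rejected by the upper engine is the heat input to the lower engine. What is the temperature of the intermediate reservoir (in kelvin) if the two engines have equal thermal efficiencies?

T_m ≈ 429 K

T_H = 609 °F → (609 − 32) × 5/9 = 320.56 °C = 593.71 K.
T_C = 37 °C → 37 + 273.15 = 310.15 K.
Equal efficiencies require 1 − T_m/T_H = 1 − T_C/T_m, i.e. T_m/T_H = T_C/T_m, so T_m = √(T_H·T_C) = √(593.71 × 310.15) = 429 K.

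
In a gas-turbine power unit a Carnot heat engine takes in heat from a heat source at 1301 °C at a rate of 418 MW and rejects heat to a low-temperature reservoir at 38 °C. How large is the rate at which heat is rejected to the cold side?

T_H = 1301 °C → 1301 + 273.15 = 1574.15 K.
T_C = 38 °C → 38 + 273.15 = 311.15 K.
The Carnot efficiency is η = 1 − T_C/T_H = 1 − 311.15/1574.15 = 0.8023.
For a reversible cycle Q_C/Q_H = T_C/T_H, so Q_C = 418 × 311.15/1574.15 = 82.6 MW.

Q̇_C ≈ 82.6 MW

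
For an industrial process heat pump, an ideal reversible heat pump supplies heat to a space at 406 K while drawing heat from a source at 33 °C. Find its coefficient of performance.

COP_HP ≈ 4.07

T_C = 33 °C → 33 + 273.15 = 306.15 K.
Reversible heating COP: COP_HP = T_H/(T_H − T_C) = 406.00/(406.00 − 306.15) = 4.07.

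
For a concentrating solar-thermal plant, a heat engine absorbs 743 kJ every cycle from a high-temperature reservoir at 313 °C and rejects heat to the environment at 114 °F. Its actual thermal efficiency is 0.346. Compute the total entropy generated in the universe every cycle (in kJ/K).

T_H = 313 °C → 313 + 273.15 = 586.15 K.
T_C = 114 °F → (114 − 32) × 5/9 = 45.56 °C = 318.71 K.
W = η·Q_H = 0.346 × 743 = 257.1 kJ, so Q_C = Q_H − W = 485.9 kJ.
The hot reservoir loses entropy Q_H/T_H = 743/586.15 = 1.268 kJ/K; the cold reservoir gains Q_C/T_C = 485.9/318.71 = 1.525 kJ/K.
ΔS_univ = −Q_H/T_H + Q_C/T_C = 0.257 kJ/K (> 0, since η = 0.346 < η_Carnot = 0.456).

ΔS_univ ≈ 0.257 kJ/K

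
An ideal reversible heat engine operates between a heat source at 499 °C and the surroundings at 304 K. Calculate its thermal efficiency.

T_H = 499 °C → 499 + 273.15 = 772.15 K.
The Carnot efficiency is η = 1 − T_C/T_H = 1 − 304.00/772.15 = 0.606.

η ≈ 0.606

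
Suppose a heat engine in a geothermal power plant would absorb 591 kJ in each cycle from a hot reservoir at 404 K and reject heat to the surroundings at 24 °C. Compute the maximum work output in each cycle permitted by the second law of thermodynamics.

W_max ≈ 156 kJ

T_C = 24 °C → 24 + 273.15 = 297.15 K.
By the Carnot theorem, η_max = 1 − T_C/T_H = 1 − 297.15/404.00 = 0.2645.
W_max = η_max · Q_H = 0.2645 × 591 = 156 kJ.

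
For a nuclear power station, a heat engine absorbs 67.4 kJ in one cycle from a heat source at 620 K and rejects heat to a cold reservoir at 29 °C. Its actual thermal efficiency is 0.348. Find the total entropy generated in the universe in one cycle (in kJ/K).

ΔS_univ ≈ 0.0367 kJ/K

T_C = 29 °C → 29 + 273.15 = 302.15 K.
W = η·Q_H = 0.348 × 67.4 = 23.46 kJ, so Q_C = Q_H − W = 43.94 kJ.
The hot reservoir loses entropy Q_H/T_H = 67.4/620.00 = 0.1087 kJ/K; the cold reservoir gains Q_C/T_C = 43.94/302.15 = 0.1454 kJ/K.
ΔS_univ = −Q_H/T_H + Q_C/T_C = 0.0367 kJ/K (> 0, since η = 0.348 < η_Carnot = 0.513).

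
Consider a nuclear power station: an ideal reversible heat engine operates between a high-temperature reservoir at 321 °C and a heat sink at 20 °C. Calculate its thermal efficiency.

T_H = 321 °C → 321 + 273.15 = 594.15 K.
T_C = 20 °C → 20 + 273.15 = 293.15 K.
Since the cycle is reversible, η = 1 − T_C/T_H = 1 − 293.15/594.15 = 0.5066.

η ≈ 0.5066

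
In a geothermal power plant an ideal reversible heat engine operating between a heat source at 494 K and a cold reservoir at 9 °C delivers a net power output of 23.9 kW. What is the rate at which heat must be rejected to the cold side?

Q̇_C ≈ 31.8 kW

T_C = 9 °C → 9 + 273.15 = 282.15 K.
η_rev = 1 − T_C/T_H = 1 − 282.15/494.00 = 0.4288.
Since Q_C/Q_H = T_C/T_H and Q_H = W/η, Q_C = W·T_C/(T_H − T_C) = 23.9 × 282.15/211.85 = 31.8 kW.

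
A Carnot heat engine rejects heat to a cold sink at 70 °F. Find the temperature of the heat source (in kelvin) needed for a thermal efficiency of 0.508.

T_C = 70 °F → (70 − 32) × 5/9 = 21.11 °C = 294.26 K.
From η = 1 − T_C/T_H, solving for T_H gives T_H = T_C/(1 − η) = 294.26/(1 − 0.508) = 598.1 K.

T_H ≈ 598.1 K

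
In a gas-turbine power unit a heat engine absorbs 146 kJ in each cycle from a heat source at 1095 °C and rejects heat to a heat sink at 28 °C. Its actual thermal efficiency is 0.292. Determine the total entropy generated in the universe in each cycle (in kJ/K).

ΔS_univ ≈ 0.2365 kJ/K

T_H = 1095 °C → 1095 + 273.15 = 1368.15 K.
T_C = 28 °C → 28 + 273.15 = 301.15 K.
W = η·Q_H = 0.292 × 146 = 42.63 kJ, so Q_C = Q_H − W = 103.4 kJ.
Reservoir entropy changes: ΔS_H = −Q_H/T_H = −146/1368.15 = -0.1067 kJ/K and ΔS_C = +Q_C/T_C = 103.4/301.15 = 0.3432 kJ/K.
ΔS_univ = −Q_H/T_H + Q_C/T_C = 0.2365 kJ/K (> 0, since η = 0.292 < η_Carnot = 0.780).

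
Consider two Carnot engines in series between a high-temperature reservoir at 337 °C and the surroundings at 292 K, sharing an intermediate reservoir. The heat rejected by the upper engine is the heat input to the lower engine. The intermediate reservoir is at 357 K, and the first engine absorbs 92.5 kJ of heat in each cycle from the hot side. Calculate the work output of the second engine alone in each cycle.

T_H = 337 °C → 337 + 273.15 = 610.15 K.
Heat entering the second stage: Q_m = Q_H·(T_m/T_H) = 92.5 × 357.00/610.15 = 54.1 kJ.
Second-stage efficiency η₂ = 1 − T_C/T_m = 1 − 292.00/357.00 = 0.1821, so W₂ = η₂·Q_m = 9.85 kJ.

W₂ ≈ 9.85 kJ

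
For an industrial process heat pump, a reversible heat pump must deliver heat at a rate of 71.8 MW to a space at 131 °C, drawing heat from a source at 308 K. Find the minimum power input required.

Ẇ_in ≈ 17.1 MW

T_H = 131 °C → 131 + 273.15 = 404.15 K.
For a reversible heat pump, COP_HP = T_H/(T_H − T_C) = 404.15/96.15 = 4.2033.
W = Q_H/COP_HP = 71.8/4.2033 = 17.1 MW.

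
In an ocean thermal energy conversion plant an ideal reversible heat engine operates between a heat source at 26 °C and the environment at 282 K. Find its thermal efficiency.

T_H = 26 °C → 26 + 273.15 = 299.15 K.
η_rev = 1 − T_C/T_H = 1 − 282.00/299.15 = 0.0573.

η ≈ 0.0573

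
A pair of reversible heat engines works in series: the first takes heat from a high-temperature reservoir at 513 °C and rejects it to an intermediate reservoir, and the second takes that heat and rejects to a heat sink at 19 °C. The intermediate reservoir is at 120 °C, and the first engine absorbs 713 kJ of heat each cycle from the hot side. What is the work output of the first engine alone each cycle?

W₁ ≈ 356 kJ

T_H = 513 °C → 513 + 273.15 = 786.15 K.
T_C = 19 °C → 19 + 273.15 = 292.15 K.
T_m = 120 °C → 120 + 273.15 = 393.15 K.
First-stage efficiency η₁ = 1 − T_m/T_H = 1 − 393.15/786.15 = 0.4999.
W₁ = η₁·Q_H = 0.4999 × 713 = 356 kJ.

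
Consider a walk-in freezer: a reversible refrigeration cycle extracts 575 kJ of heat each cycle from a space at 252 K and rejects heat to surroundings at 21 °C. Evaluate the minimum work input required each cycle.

T_H = 21 °C → 21 + 273.15 = 294.15 K.
COP_R = T_C/(T_H − T_C) = 252.00/42.15 = 5.9786.
W = Q_C/COP_R = 575/5.9786 = 96.18 kJ.

W_in ≈ 96.18 kJ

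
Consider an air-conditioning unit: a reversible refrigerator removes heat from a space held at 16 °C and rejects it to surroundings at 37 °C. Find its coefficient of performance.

T_H = 37 °C → 37 + 273.15 = 310.15 K.
T_C = 16 °C → 16 + 273.15 = 289.15 K.
Carnot COP: COP_R = T_C/(T_H − T_C) = 289.15/(310.15 − 289.15) = 13.8.

COP_R ≈ 13.8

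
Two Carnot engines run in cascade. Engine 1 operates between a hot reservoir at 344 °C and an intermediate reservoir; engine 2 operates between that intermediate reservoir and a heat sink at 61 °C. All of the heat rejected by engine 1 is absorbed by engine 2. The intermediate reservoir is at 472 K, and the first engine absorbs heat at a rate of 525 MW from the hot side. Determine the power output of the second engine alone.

Ẇ₂ ≈ 117 MW

T_H = 344 °C → 344 + 273.15 = 617.15 K.
T_C = 61 °C → 61 + 273.15 = 334.15 K.
Heat entering the second stage: Q_m = Q_H·(T_m/T_H) = 525 × 472.00/617.15 = 402 MW.
Second-stage efficiency η₂ = 1 − T_C/T_m = 1 − 334.15/472.00 = 0.2921, so W₂ = η₂·Q_m = 117 MW.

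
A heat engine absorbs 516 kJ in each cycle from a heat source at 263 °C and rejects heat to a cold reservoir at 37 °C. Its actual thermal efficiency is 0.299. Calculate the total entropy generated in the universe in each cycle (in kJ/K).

ΔS_univ ≈ 0.2038 kJ/K

T_H = 263 °C → 263 + 273.15 = 536.15 K.
T_C = 37 °C → 37 + 273.15 = 310.15 K.
W = η·Q_H = 0.299 × 516 = 154.3 kJ, so Q_C = Q_H − W = 361.7 kJ.
Reservoir entropy changes: ΔS_H = −Q_H/T_H = −516/536.15 = -0.9624 kJ/K and ΔS_C = +Q_C/T_C = 361.7/310.15 = 1.166 kJ/K.
ΔS_univ = −Q_H/T_H + Q_C/T_C = 0.2038 kJ/K (> 0, since η = 0.299 < η_Carnot = 0.422).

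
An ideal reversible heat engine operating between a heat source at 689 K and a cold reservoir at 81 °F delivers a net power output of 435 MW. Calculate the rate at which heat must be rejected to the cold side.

Q̇_C ≈ 336 MW

T_C = 81 °F → (81 − 32) × 5/9 = 27.22 °C = 300.37 K.
Since the cycle is reversible, η = 1 − T_C/T_H = 1 − 300.37/689.00 = 0.5640.
Since Q_C/Q_H = T_C/T_H and Q_H = W/η, Q_C = W·T_C/(T_H − T_C) = 435 × 300.37/388.63 = 336 MW.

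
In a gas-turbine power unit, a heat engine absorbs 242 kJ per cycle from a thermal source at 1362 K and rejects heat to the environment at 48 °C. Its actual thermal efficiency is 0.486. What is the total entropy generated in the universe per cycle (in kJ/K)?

ΔS_univ ≈ 0.210 kJ/K

T_C = 48 °C → 48 + 273.15 = 321.15 K.
W = η·Q_H = 0.486 × 242 = 117.6 kJ, so Q_C = Q_H − W = 124.4 kJ.
Reservoir entropy changes: ΔS_H = −Q_H/T_H = −242/1362.00 = -0.1777 kJ/K and ΔS_C = +Q_C/T_C = 124.4/321.15 = 0.3873 kJ/K.
ΔS_univ = −Q_H/T_H + Q_C/T_C = 0.210 kJ/K (> 0, since η = 0.486 < η_Carnot = 0.764).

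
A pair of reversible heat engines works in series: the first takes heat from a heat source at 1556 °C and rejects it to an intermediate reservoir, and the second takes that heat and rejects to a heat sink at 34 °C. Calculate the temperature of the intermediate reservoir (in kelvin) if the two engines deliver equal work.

T_H = 1556 °C → 1556 + 273.15 = 1829.15 K.
T_C = 34 °C → 34 + 273.15 = 307.15 K.
For reversible stages Q_m = Q_H·(T_m/T_H). Setting W₁ = Q_H(1 − T_m/T_H) equal to W₂ = Q_m(1 − T_C/T_m) = Q_H·(T_m − T_C)/T_H gives T_H − T_m = T_m − T_C, so T_m = (T_H + T_C)/2 = (1829.15 + 307.15)/2 = 1070 K.

T_m ≈ 1070 K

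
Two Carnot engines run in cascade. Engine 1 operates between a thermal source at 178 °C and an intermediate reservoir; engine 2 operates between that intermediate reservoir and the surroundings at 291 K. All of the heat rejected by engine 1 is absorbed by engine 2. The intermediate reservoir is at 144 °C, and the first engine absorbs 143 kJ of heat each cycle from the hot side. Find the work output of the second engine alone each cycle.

T_H = 178 °C → 178 + 273.15 = 451.15 K.
T_m = 144 °C → 144 + 273.15 = 417.15 K.
Heat entering the second stage: Q_m = Q_H·(T_m/T_H) = 143 × 417.15/451.15 = 132.2 kJ.
Second-stage efficiency η₂ = 1 − T_C/T_m = 1 − 291.00/417.15 = 0.3024, so W₂ = η₂·Q_m = 39.99 kJ.

W₂ ≈ 39.99 kJ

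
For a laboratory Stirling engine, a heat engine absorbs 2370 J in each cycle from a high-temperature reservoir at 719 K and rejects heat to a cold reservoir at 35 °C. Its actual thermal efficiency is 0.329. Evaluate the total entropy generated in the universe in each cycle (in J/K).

ΔS_univ ≈ 1.864 J/K

T_C = 35 °C → 35 + 273.15 = 308.15 K.
W = η·Q_H = 0.329 × 2370 = 779.7 J, so Q_C = Q_H − W = 1590 J.
Reservoir entropy changes: ΔS_H = −Q_H/T_H = −2370/719.00 = -3.296 J/K and ΔS_C = +Q_C/T_C = 1590/308.15 = 5.161 J/K.
ΔS_univ = −Q_H/T_H + Q_C/T_C = 1.864 J/K (> 0, since η = 0.329 < η_Carnot = 0.571).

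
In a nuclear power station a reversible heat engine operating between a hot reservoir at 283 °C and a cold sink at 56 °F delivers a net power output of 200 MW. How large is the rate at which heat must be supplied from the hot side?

Q̇_H ≈ 412 MW

T_H = 283 °C → 283 + 273.15 = 556.15 K.
T_C = 56 °F → (56 − 32) × 5/9 = 13.33 °C = 286.48 K.
η_rev = 1 − T_C/T_H = 1 − 286.48/556.15 = 0.4849.
Q_H = W/η = 200/0.4849 = 412 MW.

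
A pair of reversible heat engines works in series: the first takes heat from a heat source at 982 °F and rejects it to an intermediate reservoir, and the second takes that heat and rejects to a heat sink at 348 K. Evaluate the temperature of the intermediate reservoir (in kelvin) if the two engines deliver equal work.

T_H = 982 °F → (982 − 32) × 5/9 = 527.78 °C = 800.93 K.
For reversible stages Q_m = Q_H·(T_m/T_H). Setting W₁ = Q_H(1 − T_m/T_H) equal to W₂ = Q_m(1 − T_C/T_m) = Q_H·(T_m − T_C)/T_H gives T_H − T_m = T_m − T_C, so T_m = (T_H + T_C)/2 = (800.93 + 348.00)/2 = 574.5 K.

T_m ≈ 574.5 K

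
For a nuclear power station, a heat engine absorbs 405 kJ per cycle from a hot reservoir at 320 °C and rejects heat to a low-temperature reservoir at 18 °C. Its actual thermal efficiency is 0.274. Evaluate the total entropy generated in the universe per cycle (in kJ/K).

T_H = 320 °C → 320 + 273.15 = 593.15 K.
T_C = 18 °C → 18 + 273.15 = 291.15 K.
W = η·Q_H = 0.274 × 405 = 111.0 kJ, so Q_C = Q_H − W = 294.0 kJ.
The hot reservoir loses entropy Q_H/T_H = 405/593.15 = 0.6828 kJ/K; the cold reservoir gains Q_C/T_C = 294.0/291.15 = 1.010 kJ/K.
ΔS_univ = −Q_H/T_H + Q_C/T_C = 0.3271 kJ/K (> 0, since η = 0.274 < η_Carnot = 0.509).

ΔS_univ ≈ 0.3271 kJ/K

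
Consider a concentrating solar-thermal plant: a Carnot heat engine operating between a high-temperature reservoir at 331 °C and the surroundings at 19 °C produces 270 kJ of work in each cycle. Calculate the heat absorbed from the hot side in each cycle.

Q_H ≈ 523 kJ

T_H = 331 °C → 331 + 273.15 = 604.15 K.
T_C = 19 °C → 19 + 273.15 = 292.15 K.
For a reversible engine, η = 1 − T_C/T_H = 1 − 292.15/604.15 = 0.5164.
Q_H = W/η = 270/0.5164 = 523 kJ.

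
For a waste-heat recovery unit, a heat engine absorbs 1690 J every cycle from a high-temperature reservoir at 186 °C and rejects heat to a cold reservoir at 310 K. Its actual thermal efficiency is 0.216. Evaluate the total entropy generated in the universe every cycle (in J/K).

T_H = 186 °C → 186 + 273.15 = 459.15 K.
W = η·Q_H = 0.216 × 1690 = 365.0 J, so Q_C = Q_H − W = 1325 J.
Reservoir entropy changes: ΔS_H = −Q_H/T_H = −1690/459.15 = -3.681 J/K and ΔS_C = +Q_C/T_C = 1325/310.00 = 4.274 J/K.
ΔS_univ = −Q_H/T_H + Q_C/T_C = 0.5934 J/K (> 0, since η = 0.216 < η_Carnot = 0.325).

ΔS_univ ≈ 0.5934 J/K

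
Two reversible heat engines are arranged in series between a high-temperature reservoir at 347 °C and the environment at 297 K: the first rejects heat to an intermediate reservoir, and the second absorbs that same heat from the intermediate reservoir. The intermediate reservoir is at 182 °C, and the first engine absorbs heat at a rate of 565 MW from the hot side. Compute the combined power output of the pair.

Ẇ_total ≈ 294 MW

T_H = 347 °C → 347 + 273.15 = 620.15 K.
Two reversible stages in series are equivalent to a single Carnot engine between T_H and T_C, so η_total = 1 − T_C/T_H = 1 − 297.00/620.15 = 0.5211.
W_total = η_total · Q_H = 0.5211 × 565 = 294 MW.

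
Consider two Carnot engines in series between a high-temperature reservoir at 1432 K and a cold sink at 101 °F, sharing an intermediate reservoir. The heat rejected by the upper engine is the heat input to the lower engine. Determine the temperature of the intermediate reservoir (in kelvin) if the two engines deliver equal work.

T_C = 101 °F → (101 − 32) × 5/9 = 38.33 °C = 311.48 K.
For reversible stages Q_m = Q_H·(T_m/T_H). Setting W₁ = Q_H(1 − T_m/T_H) equal to W₂ = Q_m(1 − T_C/T_m) = Q_H·(T_m − T_C)/T_H gives T_H − T_m = T_m − T_C, so T_m = (T_H + T_C)/2 = (1432.00 + 311.48)/2 = 871.7 K.

T_m ≈ 871.7 K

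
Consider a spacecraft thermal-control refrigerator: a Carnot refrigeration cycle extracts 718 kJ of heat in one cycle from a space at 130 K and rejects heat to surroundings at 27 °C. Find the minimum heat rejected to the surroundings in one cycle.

Q_H ≈ 1660 kJ

T_H = 27 °C → 27 + 273.15 = 300.15 K.
For a reversible cycle Q_H/Q_C = T_H/T_C, so Q_H = Q_C·T_H/T_C = 718 × 300.15/130.00 = 1660 kJ.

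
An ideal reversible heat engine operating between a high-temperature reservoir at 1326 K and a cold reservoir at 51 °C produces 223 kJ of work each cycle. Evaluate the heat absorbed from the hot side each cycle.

T_C = 51 °C → 51 + 273.15 = 324.15 K.
Since the cycle is reversible, η = 1 − T_C/T_H = 1 − 324.15/1326.00 = 0.7555.
Q_H = W/η = 223/0.7555 = 295 kJ.

Q_H ≈ 295 kJ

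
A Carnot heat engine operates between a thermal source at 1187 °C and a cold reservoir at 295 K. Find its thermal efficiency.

η ≈ 0.7980

T_H = 1187 °C → 1187 + 273.15 = 1460.15 K.
η_rev = 1 − T_C/T_H = 1 − 295.00/1460.15 = 0.7980.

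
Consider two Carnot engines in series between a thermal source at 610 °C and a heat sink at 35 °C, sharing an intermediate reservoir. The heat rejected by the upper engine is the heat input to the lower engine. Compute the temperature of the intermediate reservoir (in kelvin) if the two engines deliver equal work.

T_m ≈ 596 K

T_H = 610 °C → 610 + 273.15 = 883.15 K.
T_C = 35 °C → 35 + 273.15 = 308.15 K.
For reversible stages Q_m = Q_H·(T_m/T_H). Setting W₁ = Q_H(1 − T_m/T_H) equal to W₂ = Q_m(1 − T_C/T_m) = Q_H·(T_m − T_C)/T_H gives T_H − T_m = T_m − T_C, so T_m = (T_H + T_C)/2 = (883.15 + 308.15)/2 = 596 K.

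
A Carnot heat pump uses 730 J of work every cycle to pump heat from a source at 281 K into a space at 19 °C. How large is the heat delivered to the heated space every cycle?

Q_H ≈ 19100 J

T_H = 19 °C → 19 + 273.15 = 292.15 K.
The Carnot heat-pump COP is COP_HP = T_H/(T_H − T_C) = 292.15/11.15 = 26.2018.
Q_H = COP_HP · W = 26.2018 × 730 = 19100 J.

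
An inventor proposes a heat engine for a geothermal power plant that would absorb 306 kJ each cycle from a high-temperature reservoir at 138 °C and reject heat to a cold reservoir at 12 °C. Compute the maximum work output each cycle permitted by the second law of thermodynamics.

T_H = 138 °C → 138 + 273.15 = 411.15 K.
T_C = 12 °C → 12 + 273.15 = 285.15 K.
No engine can exceed the Carnot limit: η_max = 1 − T_C/T_H = 1 − 285.15/411.15 = 0.3065.
W_max = η_max · Q_H = 0.3065 × 306 = 93.78 kJ.

W_max ≈ 93.78 kJ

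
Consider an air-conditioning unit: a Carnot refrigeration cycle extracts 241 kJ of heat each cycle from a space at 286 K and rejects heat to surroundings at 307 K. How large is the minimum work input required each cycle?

The reversible coefficient of performance is COP_R = T_C/(T_H − T_C) = 286.00/21.00 = 13.6190.
W = Q_C/COP_R = 241/13.6190 = 17.70 kJ.

W_in ≈ 17.70 kJ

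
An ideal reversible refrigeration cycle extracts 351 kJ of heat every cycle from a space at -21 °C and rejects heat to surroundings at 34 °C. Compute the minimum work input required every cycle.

W_in ≈ 76.6 kJ

T_H = 34 °C → 34 + 273.15 = 307.15 K.
T_C = -21 °C → -21 + 273.15 = 252.15 K.
COP_R = T_C/(T_H − T_C) = 252.15/55.00 = 4.5845.
W = Q_C/COP_R = 351/4.5845 = 76.6 kJ.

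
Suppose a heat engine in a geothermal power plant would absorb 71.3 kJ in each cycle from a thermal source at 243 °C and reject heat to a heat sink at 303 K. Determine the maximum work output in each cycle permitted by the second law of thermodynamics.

T_H = 243 °C → 243 + 273.15 = 516.15 K.
The upper bound on efficiency is η_max = 1 − T_C/T_H = 1 − 303.00/516.15 = 0.4130.
W_max = η_max · Q_H = 0.4130 × 71.3 = 29.4 kJ.

W_max ≈ 29.4 kJ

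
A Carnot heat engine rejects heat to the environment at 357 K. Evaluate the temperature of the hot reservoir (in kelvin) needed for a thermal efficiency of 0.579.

T_H ≈ 848 K

From η = 1 − T_C/T_H, solving for T_H gives T_H = T_C/(1 − η) = 357.00/(1 − 0.579) = 848 K.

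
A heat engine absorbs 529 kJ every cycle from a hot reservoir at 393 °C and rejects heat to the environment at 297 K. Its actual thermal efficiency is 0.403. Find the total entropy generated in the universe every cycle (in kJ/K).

ΔS_univ ≈ 0.269 kJ/K

T_H = 393 °C → 393 + 273.15 = 666.15 K.
W = η·Q_H = 0.403 × 529 = 213.2 kJ, so Q_C = Q_H − W = 315.8 kJ.
Reservoir entropy changes: ΔS_H = −Q_H/T_H = −529/666.15 = -0.7941 kJ/K and ΔS_C = +Q_C/T_C = 315.8/297.00 = 1.063 kJ/K.
ΔS_univ = −Q_H/T_H + Q_C/T_C = 0.269 kJ/K (> 0, since η = 0.403 < η_Carnot = 0.554).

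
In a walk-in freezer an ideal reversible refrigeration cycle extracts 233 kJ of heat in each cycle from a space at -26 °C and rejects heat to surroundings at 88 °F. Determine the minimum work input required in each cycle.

T_H = 88 °F → (88 − 32) × 5/9 = 31.11 °C = 304.26 K.
T_C = -26 °C → -26 + 273.15 = 247.15 K.
For a reversible refrigerator, COP_R = T_C/(T_H − T_C) = 247.15/57.11 = 4.3275.
W = Q_C/COP_R = 233/4.3275 = 53.84 kJ.

W_in ≈ 53.84 kJ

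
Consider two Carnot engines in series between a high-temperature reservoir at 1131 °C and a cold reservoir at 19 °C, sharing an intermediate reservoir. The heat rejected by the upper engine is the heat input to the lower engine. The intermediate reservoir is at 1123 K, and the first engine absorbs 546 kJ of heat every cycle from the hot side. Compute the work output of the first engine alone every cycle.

T_H = 1131 °C → 1131 + 273.15 = 1404.15 K.
T_C = 19 °C → 19 + 273.15 = 292.15 K.
First-stage efficiency η₁ = 1 − T_m/T_H = 1 − 1123.00/1404.15 = 0.2002.
W₁ = η₁·Q_H = 0.2002 × 546 = 109.3 kJ.

W₁ ≈ 109.3 kJ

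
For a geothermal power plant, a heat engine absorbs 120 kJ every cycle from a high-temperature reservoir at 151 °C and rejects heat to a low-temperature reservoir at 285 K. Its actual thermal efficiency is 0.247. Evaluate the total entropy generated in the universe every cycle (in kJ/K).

ΔS_univ ≈ 0.03413 kJ/K

T_H = 151 °C → 151 + 273.15 = 424.15 K.
W = η·Q_H = 0.247 × 120 = 29.64 kJ, so Q_C = Q_H − W = 90.36 kJ.
Reservoir entropy changes: ΔS_H = −Q_H/T_H = −120/424.15 = -0.2829 kJ/K and ΔS_C = +Q_C/T_C = 90.36/285.00 = 0.3171 kJ/K.
ΔS_univ = −Q_H/T_H + Q_C/T_C = 0.03413 kJ/K (> 0, since η = 0.247 < η_Carnot = 0.328).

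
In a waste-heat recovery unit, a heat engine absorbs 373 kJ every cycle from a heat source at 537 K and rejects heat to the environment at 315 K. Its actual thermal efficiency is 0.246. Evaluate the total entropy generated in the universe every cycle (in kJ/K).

W = η·Q_H = 0.246 × 373 = 91.76 kJ, so Q_C = Q_H − W = 281.2 kJ.
The hot reservoir loses entropy Q_H/T_H = 373/537.00 = 0.6946 kJ/K; the cold reservoir gains Q_C/T_C = 281.2/315.00 = 0.8928 kJ/K.
ΔS_univ = −Q_H/T_H + Q_C/T_C = 0.198 kJ/K (> 0, since η = 0.246 < η_Carnot = 0.413).

ΔS_univ ≈ 0.198 kJ/K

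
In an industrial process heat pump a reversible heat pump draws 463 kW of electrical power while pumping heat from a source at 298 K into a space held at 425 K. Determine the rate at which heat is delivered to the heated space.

Q̇_H ≈ 1549 kW

COP_HP = T_H/(T_H − T_C) = 425.00/127.00 = 3.3465.
Q_H = COP_HP · W = 3.3465 × 463 = 1549 kW.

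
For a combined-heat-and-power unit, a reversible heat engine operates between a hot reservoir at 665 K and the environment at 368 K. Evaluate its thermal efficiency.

η ≈ 0.4466

η_rev = 1 − T_C/T_H = 1 − 368.00/665.00 = 0.4466.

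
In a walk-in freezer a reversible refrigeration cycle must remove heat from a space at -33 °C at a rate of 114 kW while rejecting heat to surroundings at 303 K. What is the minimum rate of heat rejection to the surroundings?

T_C = -33 °C → -33 + 273.15 = 240.15 K.
For a reversible cycle Q_H/Q_C = T_H/T_C, so Q_H = Q_C·T_H/T_C = 114 × 303.00/240.15 = 144 kW.

Q̇_H ≈ 144 kW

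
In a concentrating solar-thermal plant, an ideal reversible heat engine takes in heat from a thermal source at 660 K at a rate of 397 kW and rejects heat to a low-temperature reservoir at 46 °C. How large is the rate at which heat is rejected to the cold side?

T_C = 46 °C → 46 + 273.15 = 319.15 K.
For a reversible engine, η = 1 − T_C/T_H = 1 − 319.15/660.00 = 0.5164.
For a reversible cycle Q_C/Q_H = T_C/T_H, so Q_C = 397 × 319.15/660.00 = 192 kW.

Q̇_C ≈ 192 kW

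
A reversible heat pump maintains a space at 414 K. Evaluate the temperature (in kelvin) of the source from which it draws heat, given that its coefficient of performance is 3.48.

COP_HP = T_H/(T_H − T_C) ⇒ T_C = T_H·(COP_HP − 1)/COP_HP = 414.00 × (3.48 − 1)/3.48 = 295 K.

T_C ≈ 295 K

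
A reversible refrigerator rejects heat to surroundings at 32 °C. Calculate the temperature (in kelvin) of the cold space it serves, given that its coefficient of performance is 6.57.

T_C ≈ 264.8 K

T_H = 32 °C → 32 + 273.15 = 305.15 K.
COP_R = T_C/(T_H − T_C) ⇒ T_C = T_H·COP_R/(1 + COP_R) = 305.15 × 6.57/(1 + 6.57) = 264.8 K.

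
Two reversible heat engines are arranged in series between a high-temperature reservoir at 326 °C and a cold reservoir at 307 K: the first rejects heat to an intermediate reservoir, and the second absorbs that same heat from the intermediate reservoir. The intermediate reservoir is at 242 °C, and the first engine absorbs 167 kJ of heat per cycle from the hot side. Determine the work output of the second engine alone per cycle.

W₂ ≈ 58.02 kJ

T_H = 326 °C → 326 + 273.15 = 599.15 K.
T_m = 242 °C → 242 + 273.15 = 515.15 K.
Heat entering the second stage: Q_m = Q_H·(T_m/T_H) = 167 × 515.15/599.15 = 143.6 kJ.
Second-stage efficiency η₂ = 1 − T_C/T_m = 1 − 307.00/515.15 = 0.4041, so W₂ = η₂·Q_m = 58.02 kJ.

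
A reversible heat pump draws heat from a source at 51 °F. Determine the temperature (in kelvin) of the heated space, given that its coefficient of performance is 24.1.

T_C = 51 °F → (51 − 32) × 5/9 = 10.56 °C = 283.71 K.
COP_HP = T_H/(T_H − T_C) ⇒ T_H = T_C·COP_HP/(COP_HP − 1) = 283.71 × 24.1/(24.1 − 1) = 296.0 K.

T_H ≈ 296.0 K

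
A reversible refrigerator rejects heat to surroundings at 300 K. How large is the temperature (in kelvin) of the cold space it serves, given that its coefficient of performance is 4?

T_C ≈ 240 K

COP_R = T_C/(T_H − T_C) ⇒ T_C = T_H·COP_R/(1 + COP_R) = 300.00 × 4/(1 + 4) = 240 K.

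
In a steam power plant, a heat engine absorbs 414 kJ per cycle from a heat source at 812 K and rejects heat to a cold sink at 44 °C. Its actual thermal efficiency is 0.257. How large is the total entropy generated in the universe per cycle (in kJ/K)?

ΔS_univ ≈ 0.460 kJ/K

T_C = 44 °C → 44 + 273.15 = 317.15 K.
W = η·Q_H = 0.257 × 414 = 106.4 kJ, so Q_C = Q_H − W = 307.6 kJ.
Entropy balance on the reservoirs: −Q_H/T_H = -0.5099 kJ/K, +Q_C/T_C = 0.9699 kJ/K.
ΔS_univ = −Q_H/T_H + Q_C/T_C = 0.460 kJ/K (> 0, since η = 0.257 < η_Carnot = 0.609).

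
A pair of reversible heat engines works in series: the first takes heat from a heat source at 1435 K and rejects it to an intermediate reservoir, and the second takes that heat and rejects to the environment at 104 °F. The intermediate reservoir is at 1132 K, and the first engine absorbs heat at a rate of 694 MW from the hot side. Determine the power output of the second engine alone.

T_C = 104 °F → (104 − 32) × 5/9 = 40.00 °C = 313.15 K.
Heat entering the second stage: Q_m = Q_H·(T_m/T_H) = 694 × 1132.00/1435.00 = 547 MW.
Second-stage efficiency η₂ = 1 − T_C/T_m = 1 − 313.15/1132.00 = 0.7234, so W₂ = η₂·Q_m = 396 MW.

Ẇ₂ ≈ 396 MW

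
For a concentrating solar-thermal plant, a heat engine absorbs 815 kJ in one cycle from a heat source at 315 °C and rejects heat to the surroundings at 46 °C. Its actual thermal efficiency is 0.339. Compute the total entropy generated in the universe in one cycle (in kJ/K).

T_H = 315 °C → 315 + 273.15 = 588.15 K.
T_C = 46 °C → 46 + 273.15 = 319.15 K.
W = η·Q_H = 0.339 × 815 = 276.3 kJ, so Q_C = Q_H − W = 538.7 kJ.
Reservoir entropy changes: ΔS_H = −Q_H/T_H = −815/588.15 = -1.386 kJ/K and ΔS_C = +Q_C/T_C = 538.7/319.15 = 1.688 kJ/K.
ΔS_univ = −Q_H/T_H + Q_C/T_C = 0.302 kJ/K (> 0, since η = 0.339 < η_Carnot = 0.457).

ΔS_univ ≈ 0.302 kJ/K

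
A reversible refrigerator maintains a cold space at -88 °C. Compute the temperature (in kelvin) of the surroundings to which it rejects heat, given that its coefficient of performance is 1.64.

T_C = -88 °C → -88 + 273.15 = 185.15 K.
COP_R = T_C/(T_H − T_C) ⇒ T_H = T_C·(1 + 1/COP_R) = 185.15 × (1 + 1/1.64) = 298.0 K.

T_H ≈ 298.0 K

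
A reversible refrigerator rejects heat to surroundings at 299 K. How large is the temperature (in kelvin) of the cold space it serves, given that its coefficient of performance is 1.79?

T_C ≈ 192 K

COP_R = T_C/(T_H − T_C) ⇒ T_C = T_H·COP_R/(1 + COP_R) = 299.00 × 1.79/(1 + 1.79) = 192 K.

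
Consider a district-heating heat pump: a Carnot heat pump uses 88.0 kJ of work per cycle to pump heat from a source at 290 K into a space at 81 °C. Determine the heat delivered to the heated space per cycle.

T_H = 81 °C → 81 + 273.15 = 354.15 K.
The Carnot heat-pump COP is COP_HP = T_H/(T_H − T_C) = 354.15/64.15 = 5.5207.
Q_H = COP_HP · W = 5.5207 × 88.0 = 485.8 kJ.

Q_H ≈ 485.8 kJ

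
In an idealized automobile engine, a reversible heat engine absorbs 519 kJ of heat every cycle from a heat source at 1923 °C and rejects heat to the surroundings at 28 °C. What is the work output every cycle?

W ≈ 448 kJ

T_H = 1923 °C → 1923 + 273.15 = 2196.15 K.
T_C = 28 °C → 28 + 273.15 = 301.15 K.
For a reversible engine, η = 1 − T_C/T_H = 1 − 301.15/2196.15 = 0.8629.
W = η·Q_H = 0.8629 × 519 = 448 kJ.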